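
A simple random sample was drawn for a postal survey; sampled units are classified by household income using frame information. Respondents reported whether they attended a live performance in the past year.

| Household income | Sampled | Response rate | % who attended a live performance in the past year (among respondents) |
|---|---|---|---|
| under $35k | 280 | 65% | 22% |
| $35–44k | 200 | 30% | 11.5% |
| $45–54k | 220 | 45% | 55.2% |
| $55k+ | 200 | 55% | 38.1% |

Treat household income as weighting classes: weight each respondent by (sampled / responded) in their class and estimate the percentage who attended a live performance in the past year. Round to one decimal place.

Inverse-response-rate weighting restores each class to its sampled count, so class totals weight by n_sampled:
  under $35k: 280 × 22 = 6160
  $35–44k: 200 × 11.5 = 2300
  $45–54k: 220 × 55.2 = 12,144
  $55k+: 200 × 38.1 = 7620
Adjusted estimate = 28,224 / 900 = 31.36 → 31.4%.

31.4%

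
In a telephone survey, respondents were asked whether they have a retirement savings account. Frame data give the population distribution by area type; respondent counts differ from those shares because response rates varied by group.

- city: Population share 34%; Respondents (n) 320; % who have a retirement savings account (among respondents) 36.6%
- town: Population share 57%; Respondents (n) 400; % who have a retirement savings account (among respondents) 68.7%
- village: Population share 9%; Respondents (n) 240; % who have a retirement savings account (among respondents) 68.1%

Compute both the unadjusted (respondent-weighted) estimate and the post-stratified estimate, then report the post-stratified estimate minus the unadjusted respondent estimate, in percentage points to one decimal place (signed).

Naive respondent-only estimate (weights = respondent counts):
  (320/960)×36.6 + (400/960)×68.7 + (240/960)×68.1 = 57.85%
Post-stratified estimate weights by population shares:
  0.34×36.6 + 0.57×68.7 + 0.09×68.1 = 57.732%
Difference = 57.732 − 57.85 = -0.118 pp.

-0.1 percentage points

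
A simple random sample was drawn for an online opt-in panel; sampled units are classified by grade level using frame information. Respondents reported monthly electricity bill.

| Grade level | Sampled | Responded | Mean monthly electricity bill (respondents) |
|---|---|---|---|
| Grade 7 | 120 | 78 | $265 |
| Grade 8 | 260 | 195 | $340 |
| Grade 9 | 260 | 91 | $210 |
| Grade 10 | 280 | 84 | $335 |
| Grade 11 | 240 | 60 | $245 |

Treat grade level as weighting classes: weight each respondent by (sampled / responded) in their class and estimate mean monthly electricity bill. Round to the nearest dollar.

$282

Response rates by class: Grade 7 78/120 = 65%, Grade 8 195/260 = 75%, Grade 9 91/260 = 35%, Grade 10 84/280 = 30%, Grade 11 60/240 = 25%.
Weighting each respondent by the inverse class response rate inflates each class back to its sampled size, so the class weight is n_sampled:
  Grade 7: 120 × 265 = 31,800
  Grade 8: 260 × 340 = 88,400
  Grade 9: 260 × 210 = 54,600
  Grade 10: 280 × 335 = 93,800
  Grade 11: 240 × 245 = 58,800
Adjusted estimate = 327,400 / 1,160 = 282.241 → $282.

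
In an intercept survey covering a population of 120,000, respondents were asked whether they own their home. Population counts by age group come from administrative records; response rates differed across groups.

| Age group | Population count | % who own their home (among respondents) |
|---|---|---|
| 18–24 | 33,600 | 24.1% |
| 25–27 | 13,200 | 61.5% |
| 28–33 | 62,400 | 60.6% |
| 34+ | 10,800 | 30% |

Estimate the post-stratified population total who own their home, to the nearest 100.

Each cell contributes its population count × the respondent rate:
  18–24: 33,600 × 24.1% = 8097.6
  25–27: 13,200 × 61.5% = 8118
  28–33: 62,400 × 60.6% = 37814.4
  34+: 10,800 × 30% = 3240
Estimated total = 57,270 → 57,300.

57,300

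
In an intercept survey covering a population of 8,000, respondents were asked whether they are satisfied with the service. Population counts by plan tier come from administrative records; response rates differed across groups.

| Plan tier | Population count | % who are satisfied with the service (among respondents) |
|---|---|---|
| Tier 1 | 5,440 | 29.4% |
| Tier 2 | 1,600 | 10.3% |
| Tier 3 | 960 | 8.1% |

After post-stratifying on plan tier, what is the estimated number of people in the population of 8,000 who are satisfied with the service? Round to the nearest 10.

1,840

Each cell contributes its population count × the respondent rate:
  Tier 1: 5,440 × 29.4% = 1599.36
  Tier 2: 1,600 × 10.3% = 164.8
  Tier 3: 960 × 8.1% = 77.76
Estimated total = 1841.92 → 1,840.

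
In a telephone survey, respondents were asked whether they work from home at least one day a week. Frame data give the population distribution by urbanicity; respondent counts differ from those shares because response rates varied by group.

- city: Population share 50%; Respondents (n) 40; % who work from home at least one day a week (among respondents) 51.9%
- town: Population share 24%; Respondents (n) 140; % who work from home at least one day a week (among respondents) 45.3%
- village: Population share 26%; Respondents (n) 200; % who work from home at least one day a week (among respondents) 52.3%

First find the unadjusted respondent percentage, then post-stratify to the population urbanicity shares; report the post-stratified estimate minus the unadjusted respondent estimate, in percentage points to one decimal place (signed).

+0.7 percentage points

Unadjusted (pooled respondent) estimate weights by respondent counts:
  (40/380)×51.9 + (140/380)×45.3 + (200/380)×52.3 = 49.6789%
Post-stratified estimate weights by population shares:
  0.5×51.9 + 0.24×45.3 + 0.26×52.3 = 50.42%
Difference = 50.42 − 49.6789 = 0.7411 pp.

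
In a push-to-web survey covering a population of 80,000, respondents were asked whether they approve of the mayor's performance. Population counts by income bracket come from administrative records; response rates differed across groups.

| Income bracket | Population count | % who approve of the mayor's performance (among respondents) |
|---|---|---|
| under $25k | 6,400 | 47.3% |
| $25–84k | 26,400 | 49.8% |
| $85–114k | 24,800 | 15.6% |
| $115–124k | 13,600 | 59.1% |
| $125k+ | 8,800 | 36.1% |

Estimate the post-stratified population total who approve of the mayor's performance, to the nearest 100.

31,300

Estimated count per cell = population count × respondent percentage:
  under $25k: 6,400 × 47.3% = 3027.2
  $25–84k: 26,400 × 49.8% = 13147.2
  $85–114k: 24,800 × 15.6% = 3868.8
  $115–124k: 13,600 × 59.1% = 8037.6
  $125k+: 8,800 × 36.1% = 3176.8
Estimated total = 31257.6 → 31,300.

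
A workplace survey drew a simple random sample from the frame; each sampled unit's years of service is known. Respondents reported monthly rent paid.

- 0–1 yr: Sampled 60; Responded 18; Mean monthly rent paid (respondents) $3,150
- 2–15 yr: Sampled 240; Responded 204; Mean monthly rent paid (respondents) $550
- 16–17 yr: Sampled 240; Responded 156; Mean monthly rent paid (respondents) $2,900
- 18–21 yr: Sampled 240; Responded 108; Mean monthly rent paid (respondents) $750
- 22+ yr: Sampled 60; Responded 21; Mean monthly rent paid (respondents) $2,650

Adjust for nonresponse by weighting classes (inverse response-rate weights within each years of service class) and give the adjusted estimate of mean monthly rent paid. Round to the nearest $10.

Response rates by class: 0–1 yr 18/60 = 30%, 2–15 yr 204/240 = 85%, 16–17 yr 156/240 = 65%, 18–21 yr 108/240 = 45%, 22+ yr 21/60 = 35%.
Weighting each respondent by the inverse class response rate inflates each class back to its sampled size, so the class weight is n_sampled:
  0–1 yr: 60 × 3150 = 189,000
  2–15 yr: 240 × 550 = 132,000
  16–17 yr: 240 × 2900 = 696,000
  18–21 yr: 240 × 750 = 180,000
  22+ yr: 60 × 2650 = 159,000
Adjusted estimate = 1,356,000 / 840 = 1614.29 → $1,610.

$1,610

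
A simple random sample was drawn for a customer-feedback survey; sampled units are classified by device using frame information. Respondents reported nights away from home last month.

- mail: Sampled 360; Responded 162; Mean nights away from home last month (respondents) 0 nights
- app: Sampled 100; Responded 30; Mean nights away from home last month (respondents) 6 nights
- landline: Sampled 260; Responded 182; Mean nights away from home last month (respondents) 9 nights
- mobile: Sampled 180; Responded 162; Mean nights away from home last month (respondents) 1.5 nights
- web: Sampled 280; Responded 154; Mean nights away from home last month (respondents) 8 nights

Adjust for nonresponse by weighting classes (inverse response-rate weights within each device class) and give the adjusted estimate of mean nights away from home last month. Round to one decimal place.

4.6

Class response rates: mail 162/360 = 45%, app 30/100 = 30%, landline 182/260 = 70%, mobile 162/180 = 90%, web 154/280 = 55%.
Each respondent's weight = sampled/responded in their class; summing within a class gives n_sampled, so:
  mail: 360 × 0 = 0
  app: 100 × 6 = 600
  landline: 260 × 9 = 2340
  mobile: 180 × 1.5 = 270
  web: 280 × 8 = 2240
Adjusted estimate = 5450 / 1,180 = 4.61864 → 4.6.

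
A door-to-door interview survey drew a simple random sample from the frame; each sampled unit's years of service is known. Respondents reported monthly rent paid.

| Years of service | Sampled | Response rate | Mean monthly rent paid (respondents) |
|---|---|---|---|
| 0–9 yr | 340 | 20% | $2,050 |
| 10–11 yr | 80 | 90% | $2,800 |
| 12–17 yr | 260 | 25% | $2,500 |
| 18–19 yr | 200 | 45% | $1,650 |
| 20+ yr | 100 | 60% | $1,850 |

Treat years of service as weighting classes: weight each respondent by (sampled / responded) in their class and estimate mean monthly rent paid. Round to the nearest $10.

$2,130

Inverse-response-rate weighting restores each class to its sampled count, so class totals weight by n_sampled:
  0–9 yr: 340 × 2050 = 697,000
  10–11 yr: 80 × 2800 = 224,000
  12–17 yr: 260 × 2500 = 650,000
  18–19 yr: 200 × 1650 = 330,000
  20+ yr: 100 × 1850 = 185,000
Adjusted estimate = 2,086,000 / 980 = 2128.57 → $2,130.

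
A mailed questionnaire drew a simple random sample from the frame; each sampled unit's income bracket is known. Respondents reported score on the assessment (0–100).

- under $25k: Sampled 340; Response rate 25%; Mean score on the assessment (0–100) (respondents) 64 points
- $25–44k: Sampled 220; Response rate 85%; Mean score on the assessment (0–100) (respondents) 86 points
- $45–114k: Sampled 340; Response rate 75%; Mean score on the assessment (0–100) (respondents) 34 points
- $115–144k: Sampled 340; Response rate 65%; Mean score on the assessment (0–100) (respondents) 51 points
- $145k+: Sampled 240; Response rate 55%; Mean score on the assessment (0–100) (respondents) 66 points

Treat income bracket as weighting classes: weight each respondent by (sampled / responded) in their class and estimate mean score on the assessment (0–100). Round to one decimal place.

57.7

Each respondent's weight = sampled/responded in their class; summing within a class gives n_sampled, so:
  under $25k: 340 × 64 = 21,760
  $25–44k: 220 × 86 = 18,920
  $45–114k: 340 × 34 = 11,560
  $115–144k: 340 × 51 = 17,340
  $145k+: 240 × 66 = 15,840
Adjusted estimate = 85,420 / 1,480 = 57.7162 → 57.7.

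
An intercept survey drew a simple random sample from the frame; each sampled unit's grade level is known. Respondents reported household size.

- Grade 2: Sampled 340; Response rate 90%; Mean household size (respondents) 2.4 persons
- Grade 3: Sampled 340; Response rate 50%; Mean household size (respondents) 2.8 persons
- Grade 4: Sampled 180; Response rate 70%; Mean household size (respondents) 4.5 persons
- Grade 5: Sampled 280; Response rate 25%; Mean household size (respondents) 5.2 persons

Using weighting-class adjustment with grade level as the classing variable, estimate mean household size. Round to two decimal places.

With weight = n_sampled/n_responded per class, the weighted class total is n_sampled:
  Grade 2: 340 × 2.4 = 816
  Grade 3: 340 × 2.8 = 952
  Grade 4: 180 × 4.5 = 810
  Grade 5: 280 × 5.2 = 1456
Adjusted estimate = 4034 / 1,140 = 3.5386 → 3.54.

3.54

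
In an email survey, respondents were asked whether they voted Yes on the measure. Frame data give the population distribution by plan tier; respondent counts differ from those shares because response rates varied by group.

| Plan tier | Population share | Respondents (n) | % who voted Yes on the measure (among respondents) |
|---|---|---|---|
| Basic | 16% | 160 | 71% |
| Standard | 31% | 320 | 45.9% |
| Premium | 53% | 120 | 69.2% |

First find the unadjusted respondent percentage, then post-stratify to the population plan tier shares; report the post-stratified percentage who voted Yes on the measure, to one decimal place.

Naive respondent-only estimate (weights = respondent counts):
  (160/600)×71 + (320/600)×45.9 + (120/600)×69.2 = 57.2533%
Post-stratified estimate weights by population shares:
  0.16×71 + 0.31×45.9 + 0.53×69.2 = 62.265%

62.3%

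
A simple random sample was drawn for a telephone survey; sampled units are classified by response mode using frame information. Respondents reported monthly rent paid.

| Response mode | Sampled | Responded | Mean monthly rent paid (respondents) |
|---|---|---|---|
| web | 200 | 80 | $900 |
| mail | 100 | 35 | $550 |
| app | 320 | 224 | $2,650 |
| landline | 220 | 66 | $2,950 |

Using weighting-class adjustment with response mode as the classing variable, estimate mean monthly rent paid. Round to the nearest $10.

Class response rates: web 80/200 = 40%, mail 35/100 = 35%, app 224/320 = 70%, landline 66/220 = 30%.
Weighting each respondent by the inverse class response rate inflates each class back to its sampled size, so the class weight is n_sampled:
  web: 200 × 900 = 180,000
  mail: 100 × 550 = 55,000
  app: 320 × 2650 = 848,000
  landline: 220 × 2950 = 649,000
Adjusted estimate = 1,732,000 / 840 = 2061.9 → $2,060.

$2,060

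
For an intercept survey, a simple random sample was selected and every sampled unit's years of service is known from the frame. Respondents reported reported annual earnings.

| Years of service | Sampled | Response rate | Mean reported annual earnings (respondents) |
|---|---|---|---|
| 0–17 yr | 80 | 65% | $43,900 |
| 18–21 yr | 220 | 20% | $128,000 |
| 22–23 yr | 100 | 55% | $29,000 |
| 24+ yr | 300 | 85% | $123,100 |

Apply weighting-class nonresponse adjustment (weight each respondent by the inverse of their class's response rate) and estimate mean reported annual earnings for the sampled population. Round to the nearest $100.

$102,100

With weight = n_sampled/n_responded per class, the weighted class total is n_sampled:
  0–17 yr: 80 × 43,900 = 3,512,000
  18–21 yr: 220 × 128,000 = 28,160,000
  22–23 yr: 100 × 29,000 = 2,900,000
  24+ yr: 300 × 123,100 = 36,930,000
Adjusted estimate = 71,502,000 / 700 = 102146 → $102,100.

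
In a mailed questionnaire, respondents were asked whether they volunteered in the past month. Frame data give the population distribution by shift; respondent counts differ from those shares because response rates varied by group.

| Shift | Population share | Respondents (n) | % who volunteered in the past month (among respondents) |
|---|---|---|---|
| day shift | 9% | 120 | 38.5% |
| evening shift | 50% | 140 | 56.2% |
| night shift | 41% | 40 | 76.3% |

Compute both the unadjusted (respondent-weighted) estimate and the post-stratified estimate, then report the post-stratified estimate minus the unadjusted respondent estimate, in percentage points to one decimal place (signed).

+11.0 percentage points

Naive respondent-only estimate (weights = respondent counts):
  (120/300)×38.5 + (140/300)×56.2 + (40/300)×76.3 = 51.8%
Post-stratifying to population shares instead:
  0.09×38.5 + 0.5×56.2 + 0.41×76.3 = 62.848%
Difference = 62.848 − 51.8 = 11.048 pp.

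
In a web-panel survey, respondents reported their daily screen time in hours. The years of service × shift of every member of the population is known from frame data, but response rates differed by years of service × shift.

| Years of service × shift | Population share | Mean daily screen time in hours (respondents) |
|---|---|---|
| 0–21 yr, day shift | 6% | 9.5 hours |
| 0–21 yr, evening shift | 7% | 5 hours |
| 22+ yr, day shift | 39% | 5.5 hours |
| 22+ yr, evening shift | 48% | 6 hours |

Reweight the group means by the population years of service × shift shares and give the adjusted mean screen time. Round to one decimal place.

Each cell contributes population-share × respondent value:
  0–21 yr, day shift: 0.06 × 9.5 = 0.57
  0–21 yr, evening shift: 0.07 × 5 = 0.35
  22+ yr, day shift: 0.39 × 5.5 = 2.145
  22+ yr, evening shift: 0.48 × 6 = 2.88
Post-stratified estimate = 5.945 → 5.9.

5.9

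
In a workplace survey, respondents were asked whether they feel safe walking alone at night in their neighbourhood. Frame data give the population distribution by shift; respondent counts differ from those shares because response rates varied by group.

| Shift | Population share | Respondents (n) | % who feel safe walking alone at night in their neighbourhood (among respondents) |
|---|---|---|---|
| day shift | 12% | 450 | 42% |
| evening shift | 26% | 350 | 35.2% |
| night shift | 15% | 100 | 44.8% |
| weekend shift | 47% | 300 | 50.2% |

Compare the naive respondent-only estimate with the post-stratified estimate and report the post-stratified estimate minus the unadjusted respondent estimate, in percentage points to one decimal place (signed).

+2.2 percentage points

Unadjusted (pooled respondent) estimate weights by respondent counts:
  (450/1200)×42 + (350/1200)×35.2 + (100/1200)×44.8 + (300/1200)×50.2 = 42.3%
Post-stratified estimate weights by population shares:
  0.12×42 + 0.26×35.2 + 0.15×44.8 + 0.47×50.2 = 44.506%
Difference = 44.506 − 42.3 = 2.206 pp.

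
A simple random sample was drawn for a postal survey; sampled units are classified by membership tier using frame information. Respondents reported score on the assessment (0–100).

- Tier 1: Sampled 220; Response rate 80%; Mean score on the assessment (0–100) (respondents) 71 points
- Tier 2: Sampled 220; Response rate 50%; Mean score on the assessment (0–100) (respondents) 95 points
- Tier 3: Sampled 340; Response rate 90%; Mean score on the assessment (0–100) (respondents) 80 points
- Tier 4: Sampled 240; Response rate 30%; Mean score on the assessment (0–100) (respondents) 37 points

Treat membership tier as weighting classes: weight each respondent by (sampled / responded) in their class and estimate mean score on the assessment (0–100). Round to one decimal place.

With weight = n_sampled/n_responded per class, the weighted class total is n_sampled:
  Tier 1: 220 × 71 = 15,620
  Tier 2: 220 × 95 = 20,900
  Tier 3: 340 × 80 = 27,200
  Tier 4: 240 × 37 = 8880
Adjusted estimate = 72,600 / 1,020 = 71.1765 → 71.2.

71.2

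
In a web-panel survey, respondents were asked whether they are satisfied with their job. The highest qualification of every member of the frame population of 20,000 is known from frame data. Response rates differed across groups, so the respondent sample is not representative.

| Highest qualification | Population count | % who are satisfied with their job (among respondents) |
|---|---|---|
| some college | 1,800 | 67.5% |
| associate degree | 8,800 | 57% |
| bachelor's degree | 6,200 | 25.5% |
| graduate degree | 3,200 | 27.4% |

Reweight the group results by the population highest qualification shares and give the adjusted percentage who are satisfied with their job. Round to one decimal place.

Reweight to the known highest qualification distribution:
  some college: (1,800/20,000) × 67.5 = 6.075
  associate degree: (8,800/20,000) × 57 = 25.08
  bachelor's degree: (6,200/20,000) × 25.5 = 7.905
  graduate degree: (3,200/20,000) × 27.4 = 4.384
Post-stratified estimate = 43.444 → 43.4%.

43.4%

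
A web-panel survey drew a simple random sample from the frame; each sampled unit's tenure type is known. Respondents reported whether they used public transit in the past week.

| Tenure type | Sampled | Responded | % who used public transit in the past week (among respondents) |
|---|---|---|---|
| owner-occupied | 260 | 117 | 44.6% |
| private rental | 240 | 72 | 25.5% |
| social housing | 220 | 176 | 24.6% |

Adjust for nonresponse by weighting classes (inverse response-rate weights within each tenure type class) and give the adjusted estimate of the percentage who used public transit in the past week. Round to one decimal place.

32.1%

Class response rates: owner-occupied 117/260 = 45%, private rental 72/240 = 30%, social housing 176/220 = 80%.
Each respondent's weight = sampled/responded in their class; summing within a class gives n_sampled, so:
  owner-occupied: 260 × 44.6 = 11,596
  private rental: 240 × 25.5 = 6120
  social housing: 220 × 24.6 = 5412
Adjusted estimate = 23,128 / 720 = 32.1222 → 32.1%.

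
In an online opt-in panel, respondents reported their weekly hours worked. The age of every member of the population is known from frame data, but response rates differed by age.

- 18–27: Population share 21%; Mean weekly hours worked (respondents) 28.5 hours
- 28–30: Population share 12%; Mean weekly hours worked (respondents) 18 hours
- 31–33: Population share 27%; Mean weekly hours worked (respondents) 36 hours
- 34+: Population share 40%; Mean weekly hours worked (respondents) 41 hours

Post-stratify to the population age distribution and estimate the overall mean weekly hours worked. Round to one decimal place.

Each cell contributes population-share × respondent value:
  18–27: 0.21 × 28.5 = 5.985
  28–30: 0.12 × 18 = 2.16
  31–33: 0.27 × 36 = 9.72
  34+: 0.4 × 41 = 16.4
Post-stratified estimate = 34.265 → 34.3.

34.3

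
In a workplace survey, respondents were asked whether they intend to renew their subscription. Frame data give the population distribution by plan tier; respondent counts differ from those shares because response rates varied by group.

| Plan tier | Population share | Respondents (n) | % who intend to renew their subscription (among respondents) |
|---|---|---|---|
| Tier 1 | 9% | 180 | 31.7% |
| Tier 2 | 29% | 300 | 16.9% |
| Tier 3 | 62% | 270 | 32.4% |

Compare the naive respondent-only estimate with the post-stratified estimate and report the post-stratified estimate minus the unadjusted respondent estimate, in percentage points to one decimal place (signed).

+1.8 percentage points

Without adjustment, the pooled respondent share is:
  (180/750)×31.7 + (300/750)×16.9 + (270/750)×32.4 = 26.032%
Post-stratifying to population shares instead:
  0.09×31.7 + 0.29×16.9 + 0.62×32.4 = 27.842%
Difference = 27.842 − 26.032 = 1.81 pp.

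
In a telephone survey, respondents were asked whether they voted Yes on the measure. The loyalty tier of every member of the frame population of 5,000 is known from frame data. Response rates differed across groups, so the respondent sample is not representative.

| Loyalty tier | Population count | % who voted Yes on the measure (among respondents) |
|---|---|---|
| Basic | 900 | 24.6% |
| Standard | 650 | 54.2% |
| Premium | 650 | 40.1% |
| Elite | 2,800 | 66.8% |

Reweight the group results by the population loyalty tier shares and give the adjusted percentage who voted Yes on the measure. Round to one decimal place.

Weight each group's respondent value by its population share:
  Basic: (900/5,000) × 24.6 = 4.428
  Standard: (650/5,000) × 54.2 = 7.046
  Premium: (650/5,000) × 40.1 = 5.213
  Elite: (2,800/5,000) × 66.8 = 37.408
Post-stratified estimate = 54.095 → 54.1%.

54.1%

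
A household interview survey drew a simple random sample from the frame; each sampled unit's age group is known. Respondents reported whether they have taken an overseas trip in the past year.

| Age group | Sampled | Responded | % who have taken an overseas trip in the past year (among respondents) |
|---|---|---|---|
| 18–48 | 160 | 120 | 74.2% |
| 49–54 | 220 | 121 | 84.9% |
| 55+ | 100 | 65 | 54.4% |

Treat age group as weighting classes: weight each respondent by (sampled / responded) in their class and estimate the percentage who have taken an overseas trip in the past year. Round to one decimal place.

75.0%

Class response rates: 18–48 120/160 = 75%, 49–54 121/220 = 55%, 55+ 65/100 = 65%.
Each respondent's weight = sampled/responded in their class; summing within a class gives n_sampled, so:
  18–48: 160 × 74.2 = 11,872
  49–54: 220 × 84.9 = 18,678
  55+: 100 × 54.4 = 5440
Adjusted estimate = 35,990 / 480 = 74.9792 → 75.0%.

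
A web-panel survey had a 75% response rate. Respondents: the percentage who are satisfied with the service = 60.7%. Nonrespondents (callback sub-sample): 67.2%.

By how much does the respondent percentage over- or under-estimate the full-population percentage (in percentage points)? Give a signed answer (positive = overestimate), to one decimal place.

-1.6 percentage points

Nonresponse fraction = 1 − 0.75 = 0.25.
Bias = (nonresponse fraction) × (respondent percentage − nonrespondent percentage)
     = 0.25 × (60.7 − 67.2) = 0.25 × -6.5 = -1.625.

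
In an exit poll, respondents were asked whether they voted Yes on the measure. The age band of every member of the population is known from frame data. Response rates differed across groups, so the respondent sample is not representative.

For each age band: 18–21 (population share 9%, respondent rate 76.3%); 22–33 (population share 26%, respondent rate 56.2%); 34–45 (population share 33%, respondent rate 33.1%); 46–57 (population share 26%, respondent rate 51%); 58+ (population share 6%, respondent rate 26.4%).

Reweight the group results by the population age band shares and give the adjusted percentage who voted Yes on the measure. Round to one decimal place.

47.2%

Weight each group's respondent value by its population share:
  18–21: 0.09 × 76.3 = 6.867
  22–33: 0.26 × 56.2 = 14.612
  34–45: 0.33 × 33.1 = 10.923
  46–57: 0.26 × 51 = 13.26
  58+: 0.06 × 26.4 = 1.584
Post-stratified estimate = 47.246 → 47.2%.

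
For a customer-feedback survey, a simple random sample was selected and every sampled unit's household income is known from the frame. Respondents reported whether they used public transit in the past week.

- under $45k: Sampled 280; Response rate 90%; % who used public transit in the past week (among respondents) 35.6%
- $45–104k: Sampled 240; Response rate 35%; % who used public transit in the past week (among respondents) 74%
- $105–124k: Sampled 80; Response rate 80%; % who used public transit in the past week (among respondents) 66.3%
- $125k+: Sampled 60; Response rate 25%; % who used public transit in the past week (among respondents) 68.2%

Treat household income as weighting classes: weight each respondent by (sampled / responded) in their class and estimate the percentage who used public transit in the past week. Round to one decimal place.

Inverse-response-rate weighting restores each class to its sampled count, so class totals weight by n_sampled:
  under $45k: 280 × 35.6 = 9968
  $45–104k: 240 × 74 = 17,760
  $105–124k: 80 × 66.3 = 5304
  $125k+: 60 × 68.2 = 4092
Adjusted estimate = 37,124 / 660 = 56.2485 → 56.2%.

56.2%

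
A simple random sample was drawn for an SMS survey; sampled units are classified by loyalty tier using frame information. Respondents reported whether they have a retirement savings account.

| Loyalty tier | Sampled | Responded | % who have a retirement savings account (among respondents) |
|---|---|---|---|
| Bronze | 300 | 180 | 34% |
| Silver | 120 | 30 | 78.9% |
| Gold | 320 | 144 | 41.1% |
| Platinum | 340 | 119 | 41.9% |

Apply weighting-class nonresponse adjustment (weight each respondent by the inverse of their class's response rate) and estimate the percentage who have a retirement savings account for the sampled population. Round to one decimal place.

43.6%

Class response rates: Bronze 180/300 = 60%, Silver 30/120 = 25%, Gold 144/320 = 45%, Platinum 119/340 = 35%.
With weight = n_sampled/n_responded per class, the weighted class total is n_sampled:
  Bronze: 300 × 34 = 10,200
  Silver: 120 × 78.9 = 9468
  Gold: 320 × 41.1 = 13,152
  Platinum: 340 × 41.9 = 14,246
Adjusted estimate = 47,066 / 1,080 = 43.5796 → 43.6%.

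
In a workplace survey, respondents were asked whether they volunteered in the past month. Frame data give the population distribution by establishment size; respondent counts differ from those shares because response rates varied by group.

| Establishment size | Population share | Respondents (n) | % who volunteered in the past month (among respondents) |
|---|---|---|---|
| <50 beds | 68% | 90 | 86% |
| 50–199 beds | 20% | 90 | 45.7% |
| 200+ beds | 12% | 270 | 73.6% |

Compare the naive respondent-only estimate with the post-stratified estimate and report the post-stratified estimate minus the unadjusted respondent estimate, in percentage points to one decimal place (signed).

Unadjusted (pooled respondent) estimate weights by respondent counts:
  (90/450)×86 + (90/450)×45.7 + (270/450)×73.6 = 70.5%
Post-stratifying to population shares instead:
  0.68×86 + 0.2×45.7 + 0.12×73.6 = 76.452%
Difference = 76.452 − 70.5 = 5.952 pp.

+6.0 percentage points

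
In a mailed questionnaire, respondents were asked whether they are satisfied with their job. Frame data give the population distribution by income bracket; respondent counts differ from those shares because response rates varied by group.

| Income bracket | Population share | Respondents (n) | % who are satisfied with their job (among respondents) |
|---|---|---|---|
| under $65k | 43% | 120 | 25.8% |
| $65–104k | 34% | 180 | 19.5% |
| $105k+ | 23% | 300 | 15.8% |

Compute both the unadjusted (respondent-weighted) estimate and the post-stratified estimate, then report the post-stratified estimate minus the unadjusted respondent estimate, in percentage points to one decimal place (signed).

Naive respondent-only estimate (weights = respondent counts):
  (120/600)×25.8 + (180/600)×19.5 + (300/600)×15.8 = 18.91%
Reweighting by population income bracket shares:
  0.43×25.8 + 0.34×19.5 + 0.23×15.8 = 21.358%
Difference = 21.358 − 18.91 = 2.448 pp.

+2.4 percentage points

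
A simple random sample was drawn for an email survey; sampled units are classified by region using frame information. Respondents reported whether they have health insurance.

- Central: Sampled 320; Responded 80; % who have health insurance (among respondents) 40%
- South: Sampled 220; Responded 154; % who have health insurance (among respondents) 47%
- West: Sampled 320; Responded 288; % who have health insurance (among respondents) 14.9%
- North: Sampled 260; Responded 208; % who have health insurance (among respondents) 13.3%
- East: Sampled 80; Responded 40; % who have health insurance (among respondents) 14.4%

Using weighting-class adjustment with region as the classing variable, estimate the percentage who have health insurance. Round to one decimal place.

Response rates by class: Central 80/320 = 25%, South 154/220 = 70%, West 288/320 = 90%, North 208/260 = 80%, East 40/80 = 50%.
With weight = n_sampled/n_responded per class, the weighted class total is n_sampled:
  Central: 320 × 40 = 12,800
  South: 220 × 47 = 10,340
  West: 320 × 14.9 = 4768
  North: 260 × 13.3 = 3458
  East: 80 × 14.4 = 1152
Adjusted estimate = 32,518 / 1,200 = 27.0983 → 27.1%.

27.1%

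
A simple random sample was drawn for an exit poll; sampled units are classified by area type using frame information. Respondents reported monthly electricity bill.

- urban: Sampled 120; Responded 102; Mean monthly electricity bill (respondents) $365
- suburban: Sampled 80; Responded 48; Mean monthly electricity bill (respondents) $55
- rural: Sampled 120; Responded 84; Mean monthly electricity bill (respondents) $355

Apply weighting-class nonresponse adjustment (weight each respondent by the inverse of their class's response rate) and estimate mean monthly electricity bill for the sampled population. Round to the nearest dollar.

Response rates by class: urban 102/120 = 85%, suburban 48/80 = 60%, rural 84/120 = 70%.
With weight = n_sampled/n_responded per class, the weighted class total is n_sampled:
  urban: 120 × 365 = 43,800
  suburban: 80 × 55 = 4400
  rural: 120 × 355 = 42,600
Adjusted estimate = 90,800 / 320 = 283.75 → $284.

$284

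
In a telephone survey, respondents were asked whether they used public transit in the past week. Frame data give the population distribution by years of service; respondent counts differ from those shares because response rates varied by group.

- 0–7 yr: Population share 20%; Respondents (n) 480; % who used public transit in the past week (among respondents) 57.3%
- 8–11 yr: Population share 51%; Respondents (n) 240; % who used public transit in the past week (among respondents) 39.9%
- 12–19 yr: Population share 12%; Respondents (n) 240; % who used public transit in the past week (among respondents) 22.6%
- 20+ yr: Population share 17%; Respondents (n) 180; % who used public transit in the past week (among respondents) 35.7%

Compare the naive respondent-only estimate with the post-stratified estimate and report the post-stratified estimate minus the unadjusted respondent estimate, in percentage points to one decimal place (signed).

Without adjustment, the pooled respondent share is:
  (480/1140)×57.3 + (240/1140)×39.9 + (240/1140)×22.6 + (180/1140)×35.7 = 42.9211%
Post-stratified estimate weights by population shares:
  0.2×57.3 + 0.51×39.9 + 0.12×22.6 + 0.17×35.7 = 40.59%
Difference = 40.59 − 42.9211 = -2.3311 pp.

-2.3 percentage points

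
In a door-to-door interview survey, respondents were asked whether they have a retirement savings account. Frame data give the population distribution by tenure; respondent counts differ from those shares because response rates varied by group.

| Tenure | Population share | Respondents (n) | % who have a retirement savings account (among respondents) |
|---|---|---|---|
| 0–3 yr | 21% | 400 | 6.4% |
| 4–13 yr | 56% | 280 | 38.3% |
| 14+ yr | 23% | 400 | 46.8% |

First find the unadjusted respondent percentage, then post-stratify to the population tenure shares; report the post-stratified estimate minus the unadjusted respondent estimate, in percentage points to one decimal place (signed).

Unadjusted (pooled respondent) estimate weights by respondent counts:
  (400/1080)×6.4 + (280/1080)×38.3 + (400/1080)×46.8 = 29.6333%
Post-stratified estimate weights by population shares:
  0.21×6.4 + 0.56×38.3 + 0.23×46.8 = 33.556%
Difference = 33.556 − 29.6333 = 3.9227 pp.

+3.9 percentage points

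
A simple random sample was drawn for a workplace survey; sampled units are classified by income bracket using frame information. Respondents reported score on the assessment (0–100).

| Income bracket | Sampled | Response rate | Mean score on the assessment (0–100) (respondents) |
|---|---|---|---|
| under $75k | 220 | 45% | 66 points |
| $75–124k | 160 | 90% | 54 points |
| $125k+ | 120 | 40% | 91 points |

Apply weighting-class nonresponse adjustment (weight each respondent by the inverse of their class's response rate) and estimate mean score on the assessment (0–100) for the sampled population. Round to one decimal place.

With weight = n_sampled/n_responded per class, the weighted class total is n_sampled:
  under $75k: 220 × 66 = 14,520
  $75–124k: 160 × 54 = 8640
  $125k+: 120 × 91 = 10,920
Adjusted estimate = 34,080 / 500 = 68.16 → 68.2.

68.2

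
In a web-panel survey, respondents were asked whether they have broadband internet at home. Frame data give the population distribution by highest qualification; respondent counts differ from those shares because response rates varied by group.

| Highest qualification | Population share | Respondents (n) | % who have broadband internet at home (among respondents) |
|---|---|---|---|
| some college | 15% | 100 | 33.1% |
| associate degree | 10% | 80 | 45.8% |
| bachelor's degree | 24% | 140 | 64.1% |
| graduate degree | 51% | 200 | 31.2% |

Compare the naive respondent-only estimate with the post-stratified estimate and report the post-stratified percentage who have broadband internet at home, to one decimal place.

40.8%

Without adjustment, the pooled respondent share is:
  (100/520)×33.1 + (80/520)×45.8 + (140/520)×64.1 + (200/520)×31.2 = 42.6692%
Reweighting by population highest qualification shares:
  0.15×33.1 + 0.1×45.8 + 0.24×64.1 + 0.51×31.2 = 40.841%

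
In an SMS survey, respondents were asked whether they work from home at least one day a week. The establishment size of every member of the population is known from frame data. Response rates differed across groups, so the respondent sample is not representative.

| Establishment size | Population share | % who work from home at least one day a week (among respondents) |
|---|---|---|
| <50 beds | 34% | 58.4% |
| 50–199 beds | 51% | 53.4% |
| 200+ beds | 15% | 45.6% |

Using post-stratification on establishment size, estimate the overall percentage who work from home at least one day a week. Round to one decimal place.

Post-stratification weights by population share, not respondent share:
  <50 beds: 0.34 × 58.4 = 19.856
  50–199 beds: 0.51 × 53.4 = 27.234
  200+ beds: 0.15 × 45.6 = 6.84
Post-stratified estimate = 53.93 → 53.9%.

53.9%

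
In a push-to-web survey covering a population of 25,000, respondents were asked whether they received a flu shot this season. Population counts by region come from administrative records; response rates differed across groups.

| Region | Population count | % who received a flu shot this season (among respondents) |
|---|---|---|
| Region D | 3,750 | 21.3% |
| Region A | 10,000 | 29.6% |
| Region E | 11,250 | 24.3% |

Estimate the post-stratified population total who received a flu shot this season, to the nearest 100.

Apply each group's respondent rate to its population count:
  Region D: 3,750 × 21.3% = 798.75
  Region A: 10,000 × 29.6% = 2960
  Region E: 11,250 × 24.3% = 2733.75
Estimated total = 6492.5 → 6,500.

6,500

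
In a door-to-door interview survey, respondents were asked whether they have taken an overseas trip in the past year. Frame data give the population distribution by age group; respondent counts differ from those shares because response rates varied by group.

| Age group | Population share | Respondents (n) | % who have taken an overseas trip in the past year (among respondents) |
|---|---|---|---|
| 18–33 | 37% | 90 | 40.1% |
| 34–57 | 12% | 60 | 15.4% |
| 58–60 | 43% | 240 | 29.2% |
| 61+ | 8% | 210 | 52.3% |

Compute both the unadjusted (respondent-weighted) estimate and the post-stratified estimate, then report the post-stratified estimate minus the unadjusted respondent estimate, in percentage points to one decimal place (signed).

Without adjustment, the pooled respondent share is:
  (90/600)×40.1 + (60/600)×15.4 + (240/600)×29.2 + (210/600)×52.3 = 37.54%
Post-stratifying to population shares instead:
  0.37×40.1 + 0.12×15.4 + 0.43×29.2 + 0.08×52.3 = 33.425%
Difference = 33.425 − 37.54 = -4.115 pp.

-4.1 percentage points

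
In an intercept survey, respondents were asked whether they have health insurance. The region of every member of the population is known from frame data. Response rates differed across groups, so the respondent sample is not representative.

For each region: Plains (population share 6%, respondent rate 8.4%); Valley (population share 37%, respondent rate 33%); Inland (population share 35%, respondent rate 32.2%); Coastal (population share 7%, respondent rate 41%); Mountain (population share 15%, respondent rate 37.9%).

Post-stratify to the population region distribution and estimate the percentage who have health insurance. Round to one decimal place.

Reweight to the known region distribution:
  Plains: 0.06 × 8.4 = 0.504
  Valley: 0.37 × 33 = 12.21
  Inland: 0.35 × 32.2 = 11.27
  Coastal: 0.07 × 41 = 2.87
  Mountain: 0.15 × 37.9 = 5.685
Post-stratified estimate = 32.539 → 32.5%.

32.5%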